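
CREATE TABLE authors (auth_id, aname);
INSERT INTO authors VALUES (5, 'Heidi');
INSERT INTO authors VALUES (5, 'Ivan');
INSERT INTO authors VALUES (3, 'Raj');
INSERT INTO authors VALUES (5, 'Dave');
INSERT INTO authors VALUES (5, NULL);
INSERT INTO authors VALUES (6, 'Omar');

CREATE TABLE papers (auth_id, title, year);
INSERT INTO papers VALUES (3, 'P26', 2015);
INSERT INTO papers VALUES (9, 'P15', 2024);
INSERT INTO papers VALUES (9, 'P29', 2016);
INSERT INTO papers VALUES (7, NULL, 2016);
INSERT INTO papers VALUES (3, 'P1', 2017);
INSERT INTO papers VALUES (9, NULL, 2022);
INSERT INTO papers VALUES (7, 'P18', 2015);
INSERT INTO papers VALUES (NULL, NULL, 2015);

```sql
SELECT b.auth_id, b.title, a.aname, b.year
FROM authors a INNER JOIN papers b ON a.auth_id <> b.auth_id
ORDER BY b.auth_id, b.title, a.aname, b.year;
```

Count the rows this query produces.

INNER JOIN keeps only pairs where the ON condition holds.
Matching on a.auth_id <> b.auth_id. A NULL in a compared column never satisfies the condition.
Matched pairs: 40.
Total: 40 rows.

40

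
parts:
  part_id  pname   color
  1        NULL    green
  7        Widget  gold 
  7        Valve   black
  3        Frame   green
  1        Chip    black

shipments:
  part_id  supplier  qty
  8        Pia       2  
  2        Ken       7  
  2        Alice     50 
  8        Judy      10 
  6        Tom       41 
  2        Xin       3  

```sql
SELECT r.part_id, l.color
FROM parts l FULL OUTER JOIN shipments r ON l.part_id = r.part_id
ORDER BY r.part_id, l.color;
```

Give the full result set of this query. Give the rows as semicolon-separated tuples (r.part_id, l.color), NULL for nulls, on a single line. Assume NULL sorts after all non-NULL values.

FULL OUTER JOIN keeps every row from both sides; unmatched rows get NULL for the other side's columns.
Matching on l.part_id = r.part_id.
- part_id=1: no r row matches, row kept with r columns NULL.
- part_id=7: no r row matches, row kept with r columns NULL.
- part_id=7: no r row matches, row kept with r columns NULL.
- part_id=3: no r row matches, row kept with r columns NULL.
- part_id=1: no r row matches, row kept with r columns NULL.
- plus 6 unmatched r row(s), each kept with NULL l columns.

(2, NULL); (2, NULL); (2, NULL); (6, NULL); (8, NULL); (8, NULL); (NULL, black); (NULL, black); (NULL, gold); (NULL, green); (NULL, green)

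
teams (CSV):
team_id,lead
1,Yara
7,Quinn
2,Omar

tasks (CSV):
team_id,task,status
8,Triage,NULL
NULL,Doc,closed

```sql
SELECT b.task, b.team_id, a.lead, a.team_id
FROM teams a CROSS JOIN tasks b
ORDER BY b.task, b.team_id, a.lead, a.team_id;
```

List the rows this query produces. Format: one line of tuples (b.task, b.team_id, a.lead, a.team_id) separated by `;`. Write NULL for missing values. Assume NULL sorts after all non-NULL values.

CROSS JOIN pairs every row of `teams` with every row of `tasks`: 3 × 2 = 6 rows.

(Doc, NULL, Omar, 2); (Doc, NULL, Quinn, 7); (Doc, NULL, Yara, 1); (Triage, 8, Omar, 2); (Triage, 8, Quinn, 7); (Triage, 8, Yara, 1)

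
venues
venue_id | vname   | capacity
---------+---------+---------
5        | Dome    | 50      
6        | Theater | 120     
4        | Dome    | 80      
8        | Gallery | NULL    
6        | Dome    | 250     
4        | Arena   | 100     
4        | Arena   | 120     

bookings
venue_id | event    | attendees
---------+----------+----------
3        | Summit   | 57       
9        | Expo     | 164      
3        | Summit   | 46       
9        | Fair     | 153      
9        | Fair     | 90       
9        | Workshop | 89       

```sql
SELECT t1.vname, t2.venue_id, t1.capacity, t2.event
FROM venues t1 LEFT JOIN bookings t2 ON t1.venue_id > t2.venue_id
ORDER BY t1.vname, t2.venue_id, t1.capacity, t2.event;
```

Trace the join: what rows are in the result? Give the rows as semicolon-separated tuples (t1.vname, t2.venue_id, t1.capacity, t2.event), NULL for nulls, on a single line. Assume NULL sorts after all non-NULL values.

(Arena, 3, 100, Summit); (Arena, 3, 100, Summit); (Arena, 3, 120, Summit); (Arena, 3, 120, Summit); (Dome, 3, 50, Summit); (Dome, 3, 50, Summit); (Dome, 3, 80, Summit); (Dome, 3, 80, Summit); (Dome, 3, 250, Summit); (Dome, 3, 250, Summit); (Gallery, 3, NULL, Summit); (Gallery, 3, NULL, Summit); (Theater, 3, 120, Summit); (Theater, 3, 120, Summit)

LEFT JOIN keeps every row from `venues`; unmatched rows get NULL for `bookings`'s columns.
Matching on t1.venue_id > t2.venue_id.
- t1 (venue_id=5) pairs with 2 row(s) of t2.
- t1 (venue_id=6) pairs with 2 row(s) of t2.
- t1 (venue_id=4) pairs with 2 row(s) of t2.
- t1 (venue_id=8) pairs with 2 row(s) of t2.
- t1 (venue_id=6) pairs with 2 row(s) of t2.
- t1 (venue_id=4) pairs with 2 row(s) of t2.
- t1 (venue_id=4) pairs with 2 row(s) of t2.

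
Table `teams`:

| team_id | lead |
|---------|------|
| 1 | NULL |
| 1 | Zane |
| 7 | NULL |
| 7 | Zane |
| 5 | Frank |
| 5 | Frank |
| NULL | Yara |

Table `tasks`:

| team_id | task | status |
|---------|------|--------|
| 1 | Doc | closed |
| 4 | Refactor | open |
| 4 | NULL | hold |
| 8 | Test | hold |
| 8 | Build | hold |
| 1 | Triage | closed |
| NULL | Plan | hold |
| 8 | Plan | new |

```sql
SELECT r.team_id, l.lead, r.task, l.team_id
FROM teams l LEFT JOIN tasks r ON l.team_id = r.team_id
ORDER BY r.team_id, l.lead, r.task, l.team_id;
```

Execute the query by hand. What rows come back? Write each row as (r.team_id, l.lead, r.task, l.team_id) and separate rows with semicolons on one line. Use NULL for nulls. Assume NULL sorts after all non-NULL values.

LEFT JOIN keeps every row from `teams`; unmatched rows get NULL for `tasks`'s columns.
Matching on l.team_id = r.team_id. A NULL in a compared column never satisfies the condition.
Matched pairs: 4; unmatched l rows kept: 5.

(1, Zane, Doc, 1); (1, Zane, Triage, 1); (1, NULL, Doc, 1); (1, NULL, Triage, 1); (NULL, Frank, NULL, 5); (NULL, Frank, NULL, 5); (NULL, Yara, NULL, NULL); (NULL, Zane, NULL, 7); (NULL, NULL, NULL, 7)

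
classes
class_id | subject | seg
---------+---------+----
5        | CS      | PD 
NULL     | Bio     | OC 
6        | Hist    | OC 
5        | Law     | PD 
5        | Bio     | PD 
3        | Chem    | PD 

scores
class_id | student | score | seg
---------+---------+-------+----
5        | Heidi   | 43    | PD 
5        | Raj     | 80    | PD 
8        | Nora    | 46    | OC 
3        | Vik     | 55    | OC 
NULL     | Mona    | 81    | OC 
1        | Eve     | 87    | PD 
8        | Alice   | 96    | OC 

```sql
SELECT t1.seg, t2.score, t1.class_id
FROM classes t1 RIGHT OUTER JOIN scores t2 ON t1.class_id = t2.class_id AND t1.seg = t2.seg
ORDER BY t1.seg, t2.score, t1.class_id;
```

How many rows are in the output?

11

RIGHT JOIN keeps every row from `scores`; unmatched rows get NULL for `classes`'s columns.
Matching on t1.class_id = t2.class_id AND t1.seg = t2.seg. A NULL in a compared column never satisfies the condition.
- t1[0] class_id=5, seg=PD → 2 match(es) in t2 → 2 row(s).
- t1[1] class_id=NULL, seg=OC → no match.
- t1[2] class_id=6, seg=OC → no match.
- t1[3] class_id=5, seg=PD → 2 match(es) in t2 → 2 row(s).
- t1[4] class_id=5, seg=PD → 2 match(es) in t2 → 2 row(s).
- t1[5] class_id=3, seg=PD → no match.
- 5 row(s) from t2 found no t1 partner → padded with NULL.
Total: 6 matched + 5 padded = 11 rows.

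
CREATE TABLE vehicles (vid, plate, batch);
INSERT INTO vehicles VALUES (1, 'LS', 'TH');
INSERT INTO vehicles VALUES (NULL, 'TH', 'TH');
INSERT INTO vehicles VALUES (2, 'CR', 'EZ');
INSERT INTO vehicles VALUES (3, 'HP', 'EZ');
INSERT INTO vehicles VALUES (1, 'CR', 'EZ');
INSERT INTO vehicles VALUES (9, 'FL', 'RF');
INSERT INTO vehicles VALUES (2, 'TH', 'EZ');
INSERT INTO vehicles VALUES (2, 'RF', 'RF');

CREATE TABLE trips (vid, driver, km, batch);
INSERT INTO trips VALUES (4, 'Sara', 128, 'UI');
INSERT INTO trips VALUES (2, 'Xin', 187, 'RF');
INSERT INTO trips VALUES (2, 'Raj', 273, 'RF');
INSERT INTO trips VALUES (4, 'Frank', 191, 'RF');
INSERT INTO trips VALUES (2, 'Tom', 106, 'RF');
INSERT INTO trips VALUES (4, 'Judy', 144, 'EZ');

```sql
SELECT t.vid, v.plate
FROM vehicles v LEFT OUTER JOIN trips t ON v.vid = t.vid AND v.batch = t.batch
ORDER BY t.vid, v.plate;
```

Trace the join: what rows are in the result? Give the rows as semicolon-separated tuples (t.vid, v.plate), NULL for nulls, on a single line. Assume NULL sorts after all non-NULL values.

LEFT JOIN keeps every row from `vehicles`; unmatched rows get NULL for `trips`'s columns.
Matching on v.vid = t.vid AND v.batch = t.batch. A NULL in a compared column never satisfies the condition.
Matched pairs: 3; unmatched v rows kept: 7.

(2, RF); (2, RF); (2, RF); (NULL, CR); (NULL, CR); (NULL, FL); (NULL, HP); (NULL, LS); (NULL, TH); (NULL, TH)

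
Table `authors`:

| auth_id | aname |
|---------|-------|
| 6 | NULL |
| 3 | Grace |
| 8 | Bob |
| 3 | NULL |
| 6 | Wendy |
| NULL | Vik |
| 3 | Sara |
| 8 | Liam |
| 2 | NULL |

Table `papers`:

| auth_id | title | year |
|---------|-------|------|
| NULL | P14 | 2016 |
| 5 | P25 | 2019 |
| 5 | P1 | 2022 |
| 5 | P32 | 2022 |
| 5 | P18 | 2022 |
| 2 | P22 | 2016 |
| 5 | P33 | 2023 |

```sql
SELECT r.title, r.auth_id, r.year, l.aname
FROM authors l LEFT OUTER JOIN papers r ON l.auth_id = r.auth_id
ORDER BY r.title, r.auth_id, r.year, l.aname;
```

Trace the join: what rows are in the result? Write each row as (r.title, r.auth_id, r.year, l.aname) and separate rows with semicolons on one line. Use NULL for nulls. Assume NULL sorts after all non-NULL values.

LEFT JOIN keeps every row from `authors`; unmatched rows get NULL for `papers`'s columns.
Matching on l.auth_id = r.auth_id. A NULL in a compared column never satisfies the condition.
Matched pairs: 1; unmatched l rows kept: 8.

(P22, 2, 2016, NULL); (NULL, NULL, NULL, Bob); (NULL, NULL, NULL, Grace); (NULL, NULL, NULL, Liam); (NULL, NULL, NULL, Sara); (NULL, NULL, NULL, Vik); (NULL, NULL, NULL, Wendy); (NULL, NULL, NULL, NULL); (NULL, NULL, NULL, NULL)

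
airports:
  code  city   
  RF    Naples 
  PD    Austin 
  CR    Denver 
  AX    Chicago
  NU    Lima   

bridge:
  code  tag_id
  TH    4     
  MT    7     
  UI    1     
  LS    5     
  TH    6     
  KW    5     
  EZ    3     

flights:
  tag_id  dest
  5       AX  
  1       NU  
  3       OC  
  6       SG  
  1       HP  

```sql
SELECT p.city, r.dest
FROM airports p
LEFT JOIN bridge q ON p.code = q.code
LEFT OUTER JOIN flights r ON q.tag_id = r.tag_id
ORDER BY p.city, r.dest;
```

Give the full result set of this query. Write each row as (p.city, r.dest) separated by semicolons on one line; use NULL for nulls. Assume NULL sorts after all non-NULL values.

(Austin, NULL); (Chicago, NULL); (Denver, NULL); (Lima, NULL); (Naples, NULL)

Step 1 — p LEFT JOIN q on code → 5 row(s).
Then LEFT JOIN `flights r` on tag_id: each of those 5 rows is kept; rows whose q.tag_id has no match in r get NULL for r's columns.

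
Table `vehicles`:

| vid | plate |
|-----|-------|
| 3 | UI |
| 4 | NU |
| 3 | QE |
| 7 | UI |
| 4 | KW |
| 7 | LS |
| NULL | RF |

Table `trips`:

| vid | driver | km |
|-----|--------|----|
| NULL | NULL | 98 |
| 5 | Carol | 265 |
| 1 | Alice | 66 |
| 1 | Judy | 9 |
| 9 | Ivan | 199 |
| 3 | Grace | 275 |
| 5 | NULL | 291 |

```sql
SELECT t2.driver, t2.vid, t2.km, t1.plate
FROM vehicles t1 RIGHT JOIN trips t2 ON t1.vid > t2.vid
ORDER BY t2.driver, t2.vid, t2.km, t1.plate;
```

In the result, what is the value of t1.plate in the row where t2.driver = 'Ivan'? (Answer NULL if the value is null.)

NULL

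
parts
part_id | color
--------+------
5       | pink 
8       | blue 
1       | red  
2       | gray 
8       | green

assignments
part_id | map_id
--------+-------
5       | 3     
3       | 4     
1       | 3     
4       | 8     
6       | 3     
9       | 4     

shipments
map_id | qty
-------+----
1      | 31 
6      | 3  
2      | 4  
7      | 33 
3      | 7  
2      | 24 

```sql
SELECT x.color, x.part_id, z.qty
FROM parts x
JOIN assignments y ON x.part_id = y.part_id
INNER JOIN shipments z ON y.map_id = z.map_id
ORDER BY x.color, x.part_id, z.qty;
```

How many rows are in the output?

2

Evaluate left to right. First `parts x INNER JOIN assignments y` on part_id: 2 row(s).
Then INNER JOIN `shipments z` on map_id: keep only rows whose y.map_id appears in z.
Result: 2 row(s).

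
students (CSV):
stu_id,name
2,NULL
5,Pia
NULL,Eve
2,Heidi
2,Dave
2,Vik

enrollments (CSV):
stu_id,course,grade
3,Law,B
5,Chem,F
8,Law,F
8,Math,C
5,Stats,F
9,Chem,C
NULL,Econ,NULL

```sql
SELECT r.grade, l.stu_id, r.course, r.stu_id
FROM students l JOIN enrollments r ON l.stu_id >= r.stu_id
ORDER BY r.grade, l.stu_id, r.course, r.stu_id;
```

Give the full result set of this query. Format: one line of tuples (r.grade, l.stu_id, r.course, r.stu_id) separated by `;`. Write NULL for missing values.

INNER JOIN keeps only pairs where the ON condition holds.
Matching on l.stu_id >= r.stu_id. A NULL in a compared column never satisfies the condition.
Matched pairs: 3.

(B, 5, Law, 3); (F, 5, Chem, 5); (F, 5, Stats, 5)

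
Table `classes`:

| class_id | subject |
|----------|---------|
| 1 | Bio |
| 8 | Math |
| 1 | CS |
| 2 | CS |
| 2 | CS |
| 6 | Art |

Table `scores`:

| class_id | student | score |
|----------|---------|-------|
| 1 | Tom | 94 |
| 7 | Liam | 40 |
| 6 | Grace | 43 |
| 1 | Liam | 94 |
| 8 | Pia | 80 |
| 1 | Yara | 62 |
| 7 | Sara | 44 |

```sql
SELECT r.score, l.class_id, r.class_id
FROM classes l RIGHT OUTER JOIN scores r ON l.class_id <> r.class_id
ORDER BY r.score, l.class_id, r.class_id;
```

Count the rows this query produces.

RIGHT JOIN keeps every row from `scores`; unmatched rows get NULL for `classes`'s columns.
Matching on l.class_id <> r.class_id.
- l row (class_id=1): matches 4 r row(s) → 4 output row(s).
- l row (class_id=8): matches 6 r row(s) → 6 output row(s).
- l row (class_id=1): matches 4 r row(s) → 4 output row(s).
- l row (class_id=2): matches 7 r row(s) → 7 output row(s).
- l row (class_id=2): matches 7 r row(s) → 7 output row(s).
- l row (class_id=6): matches 6 r row(s) → 6 output row(s).
- every r row matched at least one l row.
Total: 34 rows.

34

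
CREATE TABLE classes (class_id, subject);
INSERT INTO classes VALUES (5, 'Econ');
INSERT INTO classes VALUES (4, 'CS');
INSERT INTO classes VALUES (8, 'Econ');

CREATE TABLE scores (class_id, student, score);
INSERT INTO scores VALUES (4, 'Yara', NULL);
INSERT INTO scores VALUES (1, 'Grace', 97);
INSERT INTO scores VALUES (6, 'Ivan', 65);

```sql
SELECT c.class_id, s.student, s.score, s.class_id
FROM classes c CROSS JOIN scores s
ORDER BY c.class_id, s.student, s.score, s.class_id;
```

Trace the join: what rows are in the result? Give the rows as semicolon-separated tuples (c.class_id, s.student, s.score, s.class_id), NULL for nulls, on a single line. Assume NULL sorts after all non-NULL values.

CROSS JOIN pairs every row of `classes` with every row of `scores`: 3 × 3 = 9 rows.
After projecting and ordering:
c.class_id | s.student | s.score | s.class_id
4 | Grace | 97 | 1
4 | Ivan | 65 | 6
4 | Yara | NULL | 4
5 | Grace | 97 | 1
5 | Ivan | 65 | 6
5 | Yara | NULL | 4
8 | Grace | 97 | 1
8 | Ivan | 65 | 6
8 | Yara | NULL | 4

(4, Grace, 97, 1); (4, Ivan, 65, 6); (4, Yara, NULL, 4); (5, Grace, 97, 1); (5, Ivan, 65, 6); (5, Yara, NULL, 4); (8, Grace, 97, 1); (8, Ivan, 65, 6); (8, Yara, NULL, 4)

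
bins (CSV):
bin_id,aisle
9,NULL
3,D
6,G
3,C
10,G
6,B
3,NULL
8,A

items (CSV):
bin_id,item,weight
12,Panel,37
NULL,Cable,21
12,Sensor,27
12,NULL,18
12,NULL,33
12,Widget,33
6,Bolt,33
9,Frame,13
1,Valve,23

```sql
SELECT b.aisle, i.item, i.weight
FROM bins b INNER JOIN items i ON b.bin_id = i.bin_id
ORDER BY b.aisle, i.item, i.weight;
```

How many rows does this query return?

3

INNER JOIN keeps only pairs where the ON condition holds.
Matching on b.bin_id = i.bin_id. A NULL in a compared column never satisfies the condition.
Matched pairs: 3.
Total: 3 rows.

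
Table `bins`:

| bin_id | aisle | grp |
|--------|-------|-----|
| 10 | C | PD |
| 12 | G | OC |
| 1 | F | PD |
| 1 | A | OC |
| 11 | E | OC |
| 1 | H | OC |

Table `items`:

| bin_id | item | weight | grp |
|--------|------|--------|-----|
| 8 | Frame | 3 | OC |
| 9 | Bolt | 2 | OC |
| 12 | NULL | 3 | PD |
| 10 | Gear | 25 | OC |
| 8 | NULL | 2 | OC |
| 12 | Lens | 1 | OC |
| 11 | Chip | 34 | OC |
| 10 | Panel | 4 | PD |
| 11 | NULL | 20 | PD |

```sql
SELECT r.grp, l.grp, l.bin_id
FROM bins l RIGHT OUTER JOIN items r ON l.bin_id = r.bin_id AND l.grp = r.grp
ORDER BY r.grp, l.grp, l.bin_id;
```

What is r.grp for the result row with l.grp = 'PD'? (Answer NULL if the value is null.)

PD

RIGHT JOIN keeps every row from `items`; unmatched rows get NULL for `bins`'s columns.
Matching on l.bin_id = r.bin_id AND l.grp = r.grp.
- l (bin_id=10, grp=PD) pairs with 1 row(s) of r.
- l (bin_id=12, grp=OC) pairs with 1 row(s) of r.
- l (bin_id=1, grp=PD) has no partner in r.
- l (bin_id=1, grp=OC) has no partner in r.
- l (bin_id=11, grp=OC) pairs with 1 row(s) of r.
- l (bin_id=1, grp=OC) has no partner in r.
- 6 r row(s) had no l match → kept, l columns NULL.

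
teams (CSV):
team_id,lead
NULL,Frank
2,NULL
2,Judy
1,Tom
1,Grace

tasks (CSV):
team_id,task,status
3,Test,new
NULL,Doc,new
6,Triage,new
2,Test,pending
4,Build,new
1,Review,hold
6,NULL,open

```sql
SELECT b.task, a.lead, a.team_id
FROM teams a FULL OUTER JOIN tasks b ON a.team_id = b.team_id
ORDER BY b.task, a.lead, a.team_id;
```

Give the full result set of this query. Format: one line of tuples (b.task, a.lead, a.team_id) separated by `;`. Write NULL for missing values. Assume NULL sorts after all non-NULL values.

(Build, NULL, NULL); (Doc, NULL, NULL); (Review, Grace, 1); (Review, Tom, 1); (Test, Judy, 2); (Test, NULL, 2); (Test, NULL, NULL); (Triage, NULL, NULL); (NULL, Frank, NULL); (NULL, NULL, NULL)

FULL OUTER JOIN keeps every row from both sides; unmatched rows get NULL for the other side's columns.
Matching on a.team_id = b.team_id. A NULL in a compared column never satisfies the condition.
- a row (team_id=NULL): no match → kept, b columns NULL.
- a row (team_id=2): matches 1 b row(s) → 1 output row(s).
- a row (team_id=2): matches 1 b row(s) → 1 output row(s).
- a row (team_id=1): matches 1 b row(s) → 1 output row(s).
- a row (team_id=1): matches 1 b row(s) → 1 output row(s).
- plus 5 unmatched b row(s), each kept with NULL a columns.
After projecting and ordering:
b.task | a.lead | a.team_id
Build | NULL | NULL
Doc | NULL | NULL
Review | Grace | 1
Review | Tom | 1
Test | Judy | 2
Test | NULL | 2
Test | NULL | NULL
Triage | NULL | NULL
NULL | Frank | NULL
NULL | NULL | NULL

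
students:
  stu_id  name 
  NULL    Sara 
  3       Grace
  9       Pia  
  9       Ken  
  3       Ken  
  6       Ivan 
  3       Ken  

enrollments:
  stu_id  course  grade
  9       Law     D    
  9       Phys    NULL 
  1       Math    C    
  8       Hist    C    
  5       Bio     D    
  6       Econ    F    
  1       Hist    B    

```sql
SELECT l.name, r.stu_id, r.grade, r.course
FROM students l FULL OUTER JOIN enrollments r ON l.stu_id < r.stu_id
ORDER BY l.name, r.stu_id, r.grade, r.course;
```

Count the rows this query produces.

FULL OUTER JOIN keeps every row from both sides; unmatched rows get NULL for the other side's columns.
Matching on l.stu_id < r.stu_id. A NULL in a compared column never satisfies the condition.
Matched pairs: 18; unmatched l rows kept: 3; unmatched r rows kept: 2.
Total: 18 matched + 5 padded = 23 rows.

23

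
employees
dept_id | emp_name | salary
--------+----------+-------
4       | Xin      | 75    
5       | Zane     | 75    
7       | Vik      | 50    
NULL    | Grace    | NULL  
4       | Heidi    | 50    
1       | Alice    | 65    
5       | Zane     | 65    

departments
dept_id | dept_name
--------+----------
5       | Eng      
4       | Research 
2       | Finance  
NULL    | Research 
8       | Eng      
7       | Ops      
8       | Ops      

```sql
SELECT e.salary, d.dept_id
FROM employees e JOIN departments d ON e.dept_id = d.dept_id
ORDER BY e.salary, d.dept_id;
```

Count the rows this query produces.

INNER JOIN keeps only pairs where the ON condition holds.
Matching on e.dept_id = d.dept_id. A NULL in a compared column never satisfies the condition.
- e (dept_id=4) pairs with 1 row(s) of d.
- e (dept_id=5) pairs with 1 row(s) of d.
- e (dept_id=7) pairs with 1 row(s) of d.
- e (dept_id=NULL) has no partner → excluded.
- e (dept_id=4) pairs with 1 row(s) of d.
- e (dept_id=1) has no partner → excluded.
- e (dept_id=5) pairs with 1 row(s) of d.
Total: 5 rows.

5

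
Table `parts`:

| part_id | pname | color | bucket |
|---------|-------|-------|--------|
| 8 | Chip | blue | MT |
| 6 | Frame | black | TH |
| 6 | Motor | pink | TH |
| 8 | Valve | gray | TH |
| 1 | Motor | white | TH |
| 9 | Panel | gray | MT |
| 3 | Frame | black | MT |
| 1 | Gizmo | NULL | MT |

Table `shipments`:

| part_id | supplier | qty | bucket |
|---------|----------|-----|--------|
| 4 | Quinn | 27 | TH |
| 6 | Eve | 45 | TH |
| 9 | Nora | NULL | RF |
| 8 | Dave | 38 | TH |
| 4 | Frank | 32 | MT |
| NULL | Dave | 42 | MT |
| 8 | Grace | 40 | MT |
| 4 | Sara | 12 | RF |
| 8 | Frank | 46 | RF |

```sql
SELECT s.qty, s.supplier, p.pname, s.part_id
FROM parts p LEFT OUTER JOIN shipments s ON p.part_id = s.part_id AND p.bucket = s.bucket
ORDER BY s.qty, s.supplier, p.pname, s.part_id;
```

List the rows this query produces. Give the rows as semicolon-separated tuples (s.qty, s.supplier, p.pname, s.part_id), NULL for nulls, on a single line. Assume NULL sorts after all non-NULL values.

LEFT JOIN keeps every row from `parts`; unmatched rows get NULL for `shipments`'s columns.
Matching on p.part_id = s.part_id AND p.bucket = s.bucket. A NULL in a compared column never satisfies the condition.
- p (part_id=8, bucket=MT) pairs with 1 row(s) of s.
- p (part_id=6, bucket=TH) pairs with 1 row(s) of s.
- p (part_id=6, bucket=TH) pairs with 1 row(s) of s.
- p (part_id=8, bucket=TH) pairs with 1 row(s) of s.
- p (part_id=1, bucket=TH) has no partner → padded with NULL.
- p (part_id=9, bucket=MT) has no partner → padded with NULL.
- p (part_id=3, bucket=MT) has no partner → padded with NULL.
- p (part_id=1, bucket=MT) has no partner → padded with NULL.
After projecting and ordering:
s.qty | s.supplier | p.pname | s.part_id
38 | Dave | Valve | 8
40 | Grace | Chip | 8
45 | Eve | Frame | 6
45 | Eve | Motor | 6
NULL | NULL | Frame | NULL
NULL | NULL | Gizmo | NULL
NULL | NULL | Motor | NULL
NULL | NULL | Panel | NULL

(38, Dave, Valve, 8); (40, Grace, Chip, 8); (45, Eve, Frame, 6); (45, Eve, Motor, 6); (NULL, NULL, Frame, NULL); (NULL, NULL, Gizmo, NULL); (NULL, NULL, Motor, NULL); (NULL, NULL, Panel, NULL)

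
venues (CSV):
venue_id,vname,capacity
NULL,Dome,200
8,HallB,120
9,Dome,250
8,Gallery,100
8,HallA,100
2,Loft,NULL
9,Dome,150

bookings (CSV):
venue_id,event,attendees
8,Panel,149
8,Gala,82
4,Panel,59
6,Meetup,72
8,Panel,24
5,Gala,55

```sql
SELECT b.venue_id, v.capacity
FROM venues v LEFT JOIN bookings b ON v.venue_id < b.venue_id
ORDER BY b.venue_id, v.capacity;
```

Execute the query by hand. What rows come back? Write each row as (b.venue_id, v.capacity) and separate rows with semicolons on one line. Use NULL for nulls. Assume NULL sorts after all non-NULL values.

(4, NULL); (5, NULL); (6, NULL); (8, NULL); (8, NULL); (8, NULL); (NULL, 100); (NULL, 100); (NULL, 120); (NULL, 150); (NULL, 200); (NULL, 250)

LEFT JOIN keeps every row from `venues`; unmatched rows get NULL for `bookings`'s columns.
Matching on v.venue_id < b.venue_id. A NULL in a compared column never satisfies the condition.
- v[0] venue_id=NULL → no match; kept with NULLs on the b side.
- v[1] venue_id=8 → no match; kept with NULLs on the b side.
- v[2] venue_id=9 → no match; kept with NULLs on the b side.
- v[3] venue_id=8 → no match; kept with NULLs on the b side.
- v[4] venue_id=8 → no match; kept with NULLs on the b side.
- v[5] venue_id=2 → 6 match(es) in b → 6 row(s).
- v[6] venue_id=9 → no match; kept with NULLs on the b side.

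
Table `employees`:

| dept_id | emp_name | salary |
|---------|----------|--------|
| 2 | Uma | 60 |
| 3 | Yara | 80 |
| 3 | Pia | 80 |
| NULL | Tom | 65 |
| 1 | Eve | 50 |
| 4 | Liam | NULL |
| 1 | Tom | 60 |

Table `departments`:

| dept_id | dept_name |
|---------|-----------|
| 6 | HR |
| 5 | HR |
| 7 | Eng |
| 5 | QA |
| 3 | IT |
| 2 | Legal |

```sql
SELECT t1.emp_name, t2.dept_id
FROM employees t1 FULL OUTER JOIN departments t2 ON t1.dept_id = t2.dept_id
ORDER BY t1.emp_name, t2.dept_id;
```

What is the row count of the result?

FULL OUTER JOIN keeps every row from both sides; unmatched rows get NULL for the other side's columns.
Matching on t1.dept_id = t2.dept_id. A NULL in a compared column never satisfies the condition.
- t1 row (dept_id=2): matches 1 t2 row(s) → 1 output row(s).
- t1 row (dept_id=3): matches 1 t2 row(s) → 1 output row(s).
- t1 row (dept_id=3): matches 1 t2 row(s) → 1 output row(s).
- t1 row (dept_id=NULL): no match → kept, t2 columns NULL.
- t1 row (dept_id=1): no match → kept, t2 columns NULL.
- t1 row (dept_id=4): no match → kept, t2 columns NULL.
- t1 row (dept_id=1): no match → kept, t2 columns NULL.
- 4 t2 row(s) had no t1 match → kept, t1 columns NULL.
Total: 3 matched + 8 padded = 11 rows.

11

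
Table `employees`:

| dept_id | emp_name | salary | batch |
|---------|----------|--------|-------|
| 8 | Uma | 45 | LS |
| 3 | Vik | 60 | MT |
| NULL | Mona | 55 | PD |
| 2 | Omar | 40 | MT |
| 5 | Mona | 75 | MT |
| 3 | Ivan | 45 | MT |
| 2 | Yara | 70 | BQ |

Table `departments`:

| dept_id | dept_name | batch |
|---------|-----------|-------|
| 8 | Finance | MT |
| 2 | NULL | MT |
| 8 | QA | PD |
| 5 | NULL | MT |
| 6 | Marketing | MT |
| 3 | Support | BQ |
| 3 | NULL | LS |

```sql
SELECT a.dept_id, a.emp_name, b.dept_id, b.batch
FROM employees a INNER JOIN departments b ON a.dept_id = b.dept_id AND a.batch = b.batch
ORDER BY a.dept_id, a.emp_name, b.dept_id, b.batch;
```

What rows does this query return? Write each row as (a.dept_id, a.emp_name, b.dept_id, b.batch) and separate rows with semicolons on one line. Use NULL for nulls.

INNER JOIN keeps only pairs where the ON condition holds.
Matching on a.dept_id = b.dept_id AND a.batch = b.batch. A NULL in a compared column never satisfies the condition.
- a row (dept_id=8, batch=LS): no match → dropped.
- a row (dept_id=3, batch=MT): no match → dropped.
- a row (dept_id=NULL, batch=PD): no match → dropped.
- a row (dept_id=2, batch=MT): matches 1 b row(s) → 1 output row(s).
- a row (dept_id=5, batch=MT): matches 1 b row(s) → 1 output row(s).
- a row (dept_id=3, batch=MT): no match → dropped.
- a row (dept_id=2, batch=BQ): no match → dropped.
After projecting and ordering:
a.dept_id | a.emp_name | b.dept_id | b.batch
2 | Omar | 2 | MT
5 | Mona | 5 | MT

(2, Omar, 2, MT); (5, Mona, 5, MT)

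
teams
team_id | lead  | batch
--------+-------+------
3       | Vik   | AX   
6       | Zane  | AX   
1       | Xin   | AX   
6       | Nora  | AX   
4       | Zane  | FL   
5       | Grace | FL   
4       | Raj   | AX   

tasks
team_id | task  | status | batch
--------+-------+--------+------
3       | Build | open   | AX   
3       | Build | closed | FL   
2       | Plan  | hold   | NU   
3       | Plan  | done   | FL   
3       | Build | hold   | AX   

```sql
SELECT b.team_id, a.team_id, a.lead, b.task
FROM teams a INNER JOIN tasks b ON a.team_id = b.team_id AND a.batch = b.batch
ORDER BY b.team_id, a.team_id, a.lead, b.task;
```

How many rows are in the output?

2

INNER JOIN keeps only pairs where the ON condition holds.
Matching on a.team_id = b.team_id AND a.batch = b.batch.
- a row (team_id=3, batch=AX): matches 2 b row(s) → 2 output row(s).
- a row (team_id=6, batch=AX): no match → dropped.
- a row (team_id=1, batch=AX): no match → dropped.
- a row (team_id=6, batch=AX): no match → dropped.
- a row (team_id=4, batch=FL): no match → dropped.
- a row (team_id=5, batch=FL): no match → dropped.
- a row (team_id=4, batch=AX): no match → dropped.
Total: 2 rows.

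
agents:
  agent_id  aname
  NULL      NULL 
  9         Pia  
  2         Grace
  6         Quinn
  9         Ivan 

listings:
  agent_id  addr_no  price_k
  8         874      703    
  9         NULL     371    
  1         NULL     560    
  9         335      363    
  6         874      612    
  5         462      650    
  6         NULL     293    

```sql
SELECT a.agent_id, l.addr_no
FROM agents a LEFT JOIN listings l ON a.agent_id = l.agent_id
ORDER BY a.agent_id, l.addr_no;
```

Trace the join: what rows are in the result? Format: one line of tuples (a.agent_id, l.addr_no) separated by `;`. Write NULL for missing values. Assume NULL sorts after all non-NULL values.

LEFT JOIN keeps every row from `agents`; unmatched rows get NULL for `listings`'s columns.
Matching on a.agent_id = l.agent_id. A NULL in a compared column never satisfies the condition.
Matched pairs: 6; unmatched a rows kept: 2.

(2, NULL); (6, 874); (6, NULL); (9, 335); (9, 335); (9, NULL); (9, NULL); (NULL, NULL)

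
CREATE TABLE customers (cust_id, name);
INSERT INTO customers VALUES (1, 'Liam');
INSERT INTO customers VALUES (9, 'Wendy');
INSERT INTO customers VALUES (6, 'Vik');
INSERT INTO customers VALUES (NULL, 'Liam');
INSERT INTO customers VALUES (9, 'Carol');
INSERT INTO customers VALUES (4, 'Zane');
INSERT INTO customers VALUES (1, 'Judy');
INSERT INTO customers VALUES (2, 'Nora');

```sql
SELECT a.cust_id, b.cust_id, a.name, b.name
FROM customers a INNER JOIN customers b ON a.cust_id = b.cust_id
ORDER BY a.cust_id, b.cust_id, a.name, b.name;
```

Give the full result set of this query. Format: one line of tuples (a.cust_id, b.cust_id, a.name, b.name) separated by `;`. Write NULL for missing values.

INNER JOIN keeps only pairs where the ON condition holds.
Matching on a.cust_id = b.cust_id. A NULL in a compared column never satisfies the condition.
Matched pairs: 11.

(1, 1, Judy, Judy); (1, 1, Judy, Liam); (1, 1, Liam, Judy); (1, 1, Liam, Liam); (2, 2, Nora, Nora); (4, 4, Zane, Zane); (6, 6, Vik, Vik); (9, 9, Carol, Carol); (9, 9, Carol, Wendy); (9, 9, Wendy, Carol); (9, 9, Wendy, Wendy)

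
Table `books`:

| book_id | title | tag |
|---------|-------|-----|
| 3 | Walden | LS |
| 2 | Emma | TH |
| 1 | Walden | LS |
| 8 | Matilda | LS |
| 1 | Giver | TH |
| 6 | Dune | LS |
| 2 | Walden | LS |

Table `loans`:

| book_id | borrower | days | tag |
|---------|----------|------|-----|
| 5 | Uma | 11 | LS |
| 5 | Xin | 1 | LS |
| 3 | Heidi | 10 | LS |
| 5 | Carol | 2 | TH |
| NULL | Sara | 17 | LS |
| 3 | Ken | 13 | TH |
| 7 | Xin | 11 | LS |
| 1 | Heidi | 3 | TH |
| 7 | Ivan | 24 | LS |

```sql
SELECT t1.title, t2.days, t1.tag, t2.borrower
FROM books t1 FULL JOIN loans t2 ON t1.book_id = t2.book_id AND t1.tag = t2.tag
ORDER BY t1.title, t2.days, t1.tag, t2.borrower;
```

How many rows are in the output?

FULL OUTER JOIN keeps every row from both sides; unmatched rows get NULL for the other side's columns.
Matching on t1.book_id = t2.book_id AND t1.tag = t2.tag. A NULL in a compared column never satisfies the condition.
Matched pairs: 2; unmatched t1 rows kept: 5; unmatched t2 rows kept: 7.
Total: 2 matched + 12 padded = 14 rows.

14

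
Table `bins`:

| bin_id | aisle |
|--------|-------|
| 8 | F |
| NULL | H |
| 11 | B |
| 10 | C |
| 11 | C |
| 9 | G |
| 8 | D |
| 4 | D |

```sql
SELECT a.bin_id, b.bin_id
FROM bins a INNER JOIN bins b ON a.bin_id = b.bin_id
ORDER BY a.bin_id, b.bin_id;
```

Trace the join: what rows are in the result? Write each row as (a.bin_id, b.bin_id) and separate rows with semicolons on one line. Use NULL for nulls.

(4, 4); (8, 8); (8, 8); (8, 8); (8, 8); (9, 9); (10, 10); (11, 11); (11, 11); (11, 11); (11, 11)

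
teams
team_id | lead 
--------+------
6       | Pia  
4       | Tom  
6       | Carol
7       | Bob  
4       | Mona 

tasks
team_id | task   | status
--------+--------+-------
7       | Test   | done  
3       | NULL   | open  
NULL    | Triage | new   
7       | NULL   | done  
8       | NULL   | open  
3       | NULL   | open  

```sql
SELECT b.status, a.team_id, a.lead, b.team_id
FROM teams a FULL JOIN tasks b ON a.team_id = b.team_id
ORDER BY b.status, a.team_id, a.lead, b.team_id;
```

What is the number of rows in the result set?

10

FULL OUTER JOIN keeps every row from both sides; unmatched rows get NULL for the other side's columns.
Matching on a.team_id = b.team_id. A NULL in a compared column never satisfies the condition.
Matched pairs: 2; unmatched a rows kept: 4; unmatched b rows kept: 4.
Total: 2 matched + 8 padded = 10 rows.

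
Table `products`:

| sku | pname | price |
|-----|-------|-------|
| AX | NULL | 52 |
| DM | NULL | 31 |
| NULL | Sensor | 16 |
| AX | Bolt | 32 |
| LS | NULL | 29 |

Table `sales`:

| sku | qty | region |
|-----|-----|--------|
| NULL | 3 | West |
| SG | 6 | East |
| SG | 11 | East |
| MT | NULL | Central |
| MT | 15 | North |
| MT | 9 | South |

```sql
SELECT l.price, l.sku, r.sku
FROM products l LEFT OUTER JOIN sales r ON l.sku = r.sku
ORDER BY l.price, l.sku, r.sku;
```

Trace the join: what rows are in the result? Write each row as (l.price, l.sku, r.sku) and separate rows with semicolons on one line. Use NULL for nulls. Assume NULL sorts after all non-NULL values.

(16, NULL, NULL); (29, LS, NULL); (31, DM, NULL); (32, AX, NULL); (52, AX, NULL)

LEFT JOIN keeps every row from `products`; unmatched rows get NULL for `sales`'s columns.
Matching on l.sku = r.sku. A NULL in a compared column never satisfies the condition.
- l (sku=AX) has no partner → padded with NULL.
- l (sku=DM) has no partner → padded with NULL.
- l (sku=NULL) has no partner → padded with NULL.
- l (sku=AX) has no partner → padded with NULL.
- l (sku=LS) has no partner → padded with NULL.
After projecting and ordering:
l.price | l.sku | r.sku
16 | NULL | NULL
29 | LS | NULL
31 | DM | NULL
32 | AX | NULL
52 | AX | NULL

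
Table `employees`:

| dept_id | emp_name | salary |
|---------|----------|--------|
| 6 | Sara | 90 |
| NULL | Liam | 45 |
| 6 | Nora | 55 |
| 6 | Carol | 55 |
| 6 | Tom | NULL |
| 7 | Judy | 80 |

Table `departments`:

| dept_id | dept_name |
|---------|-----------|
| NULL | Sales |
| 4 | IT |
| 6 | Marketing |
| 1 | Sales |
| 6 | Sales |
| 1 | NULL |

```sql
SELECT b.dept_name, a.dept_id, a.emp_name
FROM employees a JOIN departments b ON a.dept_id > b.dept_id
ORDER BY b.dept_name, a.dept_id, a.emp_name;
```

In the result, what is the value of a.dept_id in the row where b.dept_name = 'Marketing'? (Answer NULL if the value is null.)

7

INNER JOIN keeps only pairs where the ON condition holds.
Matching on a.dept_id > b.dept_id. A NULL in a compared column never satisfies the condition.
Matched pairs: 17.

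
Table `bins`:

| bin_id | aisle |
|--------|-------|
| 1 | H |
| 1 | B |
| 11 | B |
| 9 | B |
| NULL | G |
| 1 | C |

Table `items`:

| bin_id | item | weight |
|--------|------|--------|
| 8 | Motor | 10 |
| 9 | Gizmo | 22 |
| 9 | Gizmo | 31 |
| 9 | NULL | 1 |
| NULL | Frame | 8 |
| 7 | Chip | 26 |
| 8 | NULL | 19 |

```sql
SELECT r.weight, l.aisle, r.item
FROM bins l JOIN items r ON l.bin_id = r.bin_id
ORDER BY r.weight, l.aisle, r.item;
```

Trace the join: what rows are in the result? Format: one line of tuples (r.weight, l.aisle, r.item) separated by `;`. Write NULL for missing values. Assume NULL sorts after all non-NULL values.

(1, B, NULL); (22, B, Gizmo); (31, B, Gizmo)

INNER JOIN keeps only pairs where the ON condition holds.
Matching on l.bin_id = r.bin_id. A NULL in a compared column never satisfies the condition.
- bin_id=1: no matching r row, dropped.
- bin_id=1: no matching r row, dropped.
- bin_id=11: no matching r row, dropped.
- bin_id=9: 3 matching r row(s), so 3 row(s) emitted.
- bin_id=NULL: no matching r row, dropped.
- bin_id=1: no matching r row, dropped.
After projecting and ordering:
r.weight | l.aisle | r.item
1 | B | NULL
22 | B | Gizmo
31 | B | Gizmo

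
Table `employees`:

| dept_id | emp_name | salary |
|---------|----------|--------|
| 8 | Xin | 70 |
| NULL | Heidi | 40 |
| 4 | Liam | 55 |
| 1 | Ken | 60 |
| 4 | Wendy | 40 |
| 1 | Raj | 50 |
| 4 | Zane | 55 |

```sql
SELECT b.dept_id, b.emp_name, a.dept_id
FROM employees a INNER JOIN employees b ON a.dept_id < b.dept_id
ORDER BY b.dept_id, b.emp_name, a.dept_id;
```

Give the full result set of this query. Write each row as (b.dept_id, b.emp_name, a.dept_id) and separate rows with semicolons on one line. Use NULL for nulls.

(4, Liam, 1); (4, Liam, 1); (4, Wendy, 1); (4, Wendy, 1); (4, Zane, 1); (4, Zane, 1); (8, Xin, 1); (8, Xin, 1); (8, Xin, 4); (8, Xin, 4); (8, Xin, 4)

INNER JOIN keeps only pairs where the ON condition holds.
Matching on a.dept_id < b.dept_id. A NULL in a compared column never satisfies the condition.
- dept_id=8: no matching b row, dropped.
- dept_id=NULL: no matching b row, dropped.
- dept_id=4: 1 matching b row(s), so 1 row(s) emitted.
- dept_id=1: 4 matching b row(s), so 4 row(s) emitted.
- dept_id=4: 1 matching b row(s), so 1 row(s) emitted.
- dept_id=1: 4 matching b row(s), so 4 row(s) emitted.
- dept_id=4: 1 matching b row(s), so 1 row(s) emitted.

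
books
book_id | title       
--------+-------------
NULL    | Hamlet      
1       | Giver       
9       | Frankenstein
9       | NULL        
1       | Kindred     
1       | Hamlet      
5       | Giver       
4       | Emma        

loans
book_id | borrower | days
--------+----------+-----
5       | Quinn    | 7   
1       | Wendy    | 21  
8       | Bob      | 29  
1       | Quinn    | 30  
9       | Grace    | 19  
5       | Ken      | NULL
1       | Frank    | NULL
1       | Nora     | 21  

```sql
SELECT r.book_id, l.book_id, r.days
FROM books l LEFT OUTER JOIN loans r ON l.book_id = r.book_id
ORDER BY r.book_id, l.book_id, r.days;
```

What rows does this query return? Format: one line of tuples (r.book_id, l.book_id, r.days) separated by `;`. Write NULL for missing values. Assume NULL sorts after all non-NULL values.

LEFT JOIN keeps every row from `books`; unmatched rows get NULL for `loans`'s columns.
Matching on l.book_id = r.book_id. A NULL in a compared column never satisfies the condition.
- book_id=NULL: no r row matches, row kept with r columns NULL.
- book_id=1: 4 matching r row(s), so 4 row(s) emitted.
- book_id=9: 1 matching r row(s), so 1 row(s) emitted.
- book_id=9: 1 matching r row(s), so 1 row(s) emitted.
- book_id=1: 4 matching r row(s), so 4 row(s) emitted.
- book_id=1: 4 matching r row(s), so 4 row(s) emitted.
- book_id=5: 2 matching r row(s), so 2 row(s) emitted.
- book_id=4: no r row matches, row kept with r columns NULL.

(1, 1, 21); (1, 1, 21); (1, 1, 21); (1, 1, 21); (1, 1, 21); (1, 1, 21); (1, 1, 30); (1, 1, 30); (1, 1, 30); (1, 1, NULL); (1, 1, NULL); (1, 1, NULL); (5, 5, 7); (5, 5, NULL); (9, 9, 19); (9, 9, 19); (NULL, 4, NULL); (NULL, NULL, NULL)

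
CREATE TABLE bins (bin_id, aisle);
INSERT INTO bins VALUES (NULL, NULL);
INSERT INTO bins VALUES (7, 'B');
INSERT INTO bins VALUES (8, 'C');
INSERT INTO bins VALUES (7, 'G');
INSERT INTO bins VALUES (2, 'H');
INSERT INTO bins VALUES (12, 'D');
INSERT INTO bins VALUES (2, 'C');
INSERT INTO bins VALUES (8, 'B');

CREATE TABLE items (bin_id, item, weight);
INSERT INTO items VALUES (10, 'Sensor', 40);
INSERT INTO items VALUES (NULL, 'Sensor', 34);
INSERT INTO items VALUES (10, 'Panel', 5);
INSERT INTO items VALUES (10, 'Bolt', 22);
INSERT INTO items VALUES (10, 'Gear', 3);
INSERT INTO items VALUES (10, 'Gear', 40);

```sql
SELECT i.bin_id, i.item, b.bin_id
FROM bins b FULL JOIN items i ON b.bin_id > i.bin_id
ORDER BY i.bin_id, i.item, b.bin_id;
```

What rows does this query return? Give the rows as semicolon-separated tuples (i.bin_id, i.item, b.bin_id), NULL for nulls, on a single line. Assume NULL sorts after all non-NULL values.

FULL OUTER JOIN keeps every row from both sides; unmatched rows get NULL for the other side's columns.
Matching on b.bin_id > i.bin_id. A NULL in a compared column never satisfies the condition.
Matched pairs: 5; unmatched b rows kept: 7; unmatched i rows kept: 1.

(10, Bolt, 12); (10, Gear, 12); (10, Gear, 12); (10, Panel, 12); (10, Sensor, 12); (NULL, Sensor, NULL); (NULL, NULL, 2); (NULL, NULL, 2); (NULL, NULL, 7); (NULL, NULL, 7); (NULL, NULL, 8); (NULL, NULL, 8); (NULL, NULL, NULL)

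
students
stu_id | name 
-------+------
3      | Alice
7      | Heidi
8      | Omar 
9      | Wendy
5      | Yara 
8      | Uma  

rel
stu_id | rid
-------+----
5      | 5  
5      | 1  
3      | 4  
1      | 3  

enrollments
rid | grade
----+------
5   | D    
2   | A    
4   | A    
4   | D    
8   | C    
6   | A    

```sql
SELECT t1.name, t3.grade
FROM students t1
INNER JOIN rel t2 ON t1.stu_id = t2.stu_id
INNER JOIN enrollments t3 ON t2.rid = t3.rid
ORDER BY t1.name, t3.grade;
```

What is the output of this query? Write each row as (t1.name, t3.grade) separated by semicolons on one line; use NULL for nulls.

Joins associate left-to-right: students INNER JOIN rel on stu_id gives 3 intermediate row(s).
Then INNER JOIN `enrollments t3` on rid: keep only rows whose t2.rid appears in t3.

(Alice, A); (Alice, D); (Yara, D)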